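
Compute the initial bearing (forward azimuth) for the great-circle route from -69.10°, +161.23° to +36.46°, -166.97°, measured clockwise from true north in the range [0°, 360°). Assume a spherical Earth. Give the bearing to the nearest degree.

Δλ = -166.97 − 161.23 = -328.20°; wrapped into (−180°, 180°]: 31.80°.
θ = atan2( sin Δλ · cos φ₂ , cos φ₁ · sin φ₂ − sin φ₁ · cos φ₂ · cos Δλ )
  = atan2(0.42382, 0.85057) = 26.486° → normalised to [0°, 360°): 26.486°.

26°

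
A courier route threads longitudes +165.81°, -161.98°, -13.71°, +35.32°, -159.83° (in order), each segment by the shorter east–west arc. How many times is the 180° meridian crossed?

2

Leg 1: +165.81° → -161.98°, shortest Δλ = 32.21° (east) — crosses 180°.
Leg 2: -161.98° → -13.71°, shortest Δλ = 148.27° (east) — does not cross 180°.
Leg 3: -13.71° → +35.32°, shortest Δλ = 49.03° (east) — does not cross 180°.
Leg 4: +35.32° → -159.83°, shortest Δλ = 164.85° (east) — crosses 180°.
Total crossings: 2.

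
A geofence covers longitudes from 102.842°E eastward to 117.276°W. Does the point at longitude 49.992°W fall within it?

Band width going east from +102.842° to -117.276°: ((-117.276 − 102.842) mod 360) = 139.882°.
Offset of -49.992° east of the west edge: ((-49.992 − 102.842) mod 360) = 207.166°.
207.166° > 139.882° ⇒ outside.

No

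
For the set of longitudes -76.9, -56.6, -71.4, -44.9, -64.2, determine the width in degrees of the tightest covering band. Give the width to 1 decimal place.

Sort the longitudes: -76.9°, -71.4°, -64.2°, -56.6°, -44.9°.
Eastward gaps between consecutive values (wrapping around): 5.5°, 7.2°, 7.6°, 11.7°, 328.0°.
Largest gap = 328.0° ⇒ minimal covering band is its complement: 360° − 328.0° = 32.0°.
Band runs from -76.9° eastward to -44.9°.

32.0°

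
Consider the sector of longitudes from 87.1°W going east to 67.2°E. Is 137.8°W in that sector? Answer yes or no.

No

Band width going east from -87.1° to +67.2°: ((67.2 − -87.1) mod 360) = 154.3°.
Offset of -137.8° east of the west edge: ((-137.8 − -87.1) mod 360) = 309.3°.
309.3° > 154.3° ⇒ outside.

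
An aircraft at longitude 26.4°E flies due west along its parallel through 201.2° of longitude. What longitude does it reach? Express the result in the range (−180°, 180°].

174.8°W

Start at +26.4°; shift −201.2° → -174.8°.
-174.8° already lies in (−180°, 180°].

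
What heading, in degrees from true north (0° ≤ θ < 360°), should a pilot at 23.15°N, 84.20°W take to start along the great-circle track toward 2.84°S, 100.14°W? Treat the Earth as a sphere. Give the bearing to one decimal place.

213.0°

Δλ = -100.14 − -84.20 = -15.94°.
θ = atan2( sin Δλ · cos φ₂ , cos φ₁ · sin φ₂ − sin φ₁ · cos φ₂ · cos Δλ )
  = atan2(-0.27429, -0.42312) = -147.046° → normalised to [0°, 360°): 212.954°.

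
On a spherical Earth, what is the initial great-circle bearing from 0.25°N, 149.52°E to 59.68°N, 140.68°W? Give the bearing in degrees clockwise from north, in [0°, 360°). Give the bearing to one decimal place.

Δλ = -140.68 − 149.52 = -290.20°; wrapped into (−180°, 180°]: 69.80°.
θ = atan2( sin Δλ · cos φ₂ , cos φ₁ · sin φ₂ − sin φ₁ · cos φ₂ · cos Δλ )
  = atan2(0.47378, 0.86245) = 28.782° → normalised to [0°, 360°): 28.782°.

28.8°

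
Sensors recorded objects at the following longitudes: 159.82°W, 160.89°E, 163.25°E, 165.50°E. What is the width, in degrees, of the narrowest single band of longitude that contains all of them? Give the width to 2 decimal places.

Sort the longitudes: -159.82°, +160.89°, +163.25°, +165.50°.
Eastward gaps between consecutive values (wrapping around): 320.71°, 2.36°, 2.25°, 34.68°.
Largest gap = 320.71° ⇒ minimal covering band is its complement: 360° − 320.71° = 39.29°.
Band runs from +160.89° eastward to -159.82°, crossing the antimeridian.

39.29°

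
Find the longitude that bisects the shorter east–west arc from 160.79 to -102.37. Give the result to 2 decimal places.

-150.79°

Signed shortest Δλ from +160.79° to -102.37° is +96.84°.
Midpoint longitude = +160.79° + (+96.84°)/2 = +160.79° + 48.42° = +209.21°.
Normalise into (−180°, 180°]: -150.79°.
(The naïve average (+160.79 + -102.37)/2 = 29.21° is on the wrong side of the globe.)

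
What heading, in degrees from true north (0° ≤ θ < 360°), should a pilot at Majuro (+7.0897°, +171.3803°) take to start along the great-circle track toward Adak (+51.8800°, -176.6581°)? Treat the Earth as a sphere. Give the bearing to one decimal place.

Δλ = -176.6581 − 171.3803 = -348.0384°; wrapped into (−180°, 180°]: 11.9616°.
θ = atan2( sin Δλ · cos φ₂ , cos φ₁ · sin φ₂ − sin φ₁ · cos φ₂ · cos Δλ )
  = atan2(0.12794, 0.70617) = 10.269° → normalised to [0°, 360°): 10.269°.

10.3°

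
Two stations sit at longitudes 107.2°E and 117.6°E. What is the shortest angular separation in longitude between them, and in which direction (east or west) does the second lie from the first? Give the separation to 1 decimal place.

10.4° east

Raw difference: 117.6 − 107.2 = 10.4°.
Normalise into (−180°, 180°]: 10.4° stays 10.4°.
Positive ⇒ the second point lies to the east; separation 10.4°.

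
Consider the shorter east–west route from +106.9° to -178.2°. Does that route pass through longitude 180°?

Naïve |-178.2 − 106.9| = 285.1° > 180°, so the shorter arc goes the other way round — across 180°.
Signed shortest Δλ = ((-178.2 − 106.9 + 180) mod 360) − 180 = 74.9°.
Going east by 74.9° from +106.9° passes through 180° before reaching -178.2°.

Yes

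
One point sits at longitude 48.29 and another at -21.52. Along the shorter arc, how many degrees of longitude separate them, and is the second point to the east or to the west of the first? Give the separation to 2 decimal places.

Raw difference: -21.52 − 48.29 = -69.81°.
Normalise into (−180°, 180°]: -69.81° stays -69.81°.
Negative ⇒ the second point lies to the west; separation 69.81°.

69.81° west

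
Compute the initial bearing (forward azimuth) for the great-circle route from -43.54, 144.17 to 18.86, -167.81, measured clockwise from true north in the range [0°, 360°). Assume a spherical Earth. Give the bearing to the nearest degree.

46°

Δλ = -167.81 − 144.17 = -311.98°; wrapped into (−180°, 180°]: 48.02°.
θ = atan2( sin Δλ · cos φ₂ , cos φ₁ · sin φ₂ − sin φ₁ · cos φ₂ · cos Δλ )
  = atan2(0.70347, 0.67035) = 46.381° → normalised to [0°, 360°): 46.381°.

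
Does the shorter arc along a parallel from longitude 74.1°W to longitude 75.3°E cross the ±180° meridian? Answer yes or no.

No

Signed shortest Δλ = ((75.3 − -74.1 + 180) mod 360) − 180 = 149.4°.
Going east by 149.4° from -74.1° reaches +75.3° without touching 180°.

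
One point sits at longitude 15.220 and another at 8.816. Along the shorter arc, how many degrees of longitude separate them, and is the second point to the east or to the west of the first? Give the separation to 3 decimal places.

6.404° west

Raw difference: 8.816 − 15.220 = -6.404°.
Normalise into (−180°, 180°]: -6.404° stays -6.404°.
Negative ⇒ the second point lies to the west; separation 6.404°.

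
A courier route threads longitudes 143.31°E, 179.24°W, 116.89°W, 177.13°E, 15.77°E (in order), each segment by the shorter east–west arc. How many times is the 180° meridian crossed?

2

Leg 1: +143.31° → -179.24°, shortest Δλ = 37.45° (east) — crosses 180°.
Leg 2: -179.24° → -116.89°, shortest Δλ = 62.35° (east) — does not cross 180°.
Leg 3: -116.89° → +177.13°, shortest Δλ = -65.98° (west) — crosses 180°.
Leg 4: +177.13° → +15.77°, shortest Δλ = -161.36° (west) — does not cross 180°.
Total crossings: 2.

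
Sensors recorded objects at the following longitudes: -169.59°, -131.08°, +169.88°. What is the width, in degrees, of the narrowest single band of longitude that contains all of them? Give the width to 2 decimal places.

59.04°

Sort the longitudes: -169.59°, -131.08°, +169.88°.
Eastward gaps between consecutive values (wrapping around): 38.51°, 300.96°, 20.53°.
Largest gap = 300.96° ⇒ minimal covering band is its complement: 360° − 300.96° = 59.04°.
Band runs from +169.88° eastward to -131.08°, crossing the antimeridian.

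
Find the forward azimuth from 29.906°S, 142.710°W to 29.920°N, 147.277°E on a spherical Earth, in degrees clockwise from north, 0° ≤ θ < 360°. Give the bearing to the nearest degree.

305°

Δλ = 147.277 − -142.710 = 289.987°; wrapped into (−180°, 180°]: -70.013°.
θ = atan2( sin Δλ · cos φ₂ , cos φ₁ · sin φ₂ − sin φ₁ · cos φ₂ · cos Δλ )
  = atan2(-0.81452, 0.58008) = -54.543° → normalised to [0°, 360°): 305.457°.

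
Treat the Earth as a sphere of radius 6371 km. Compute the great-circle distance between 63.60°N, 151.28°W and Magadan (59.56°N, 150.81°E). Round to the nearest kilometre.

2989 km

Δλ = 150.81 − -151.28 = 302.09°; wrapped into (−180°, 180°]: -57.91°.
Δφ = 59.56 − 63.60 = -4.04°.
a = sin²(Δφ/2) + cos φ₁ · cos φ₂ · sin²(Δλ/2) = 0.054040.
c = 2·atan2(√a, √(1−a)) = 0.46922 rad → d = 6371·c ≈ 2989.41 km.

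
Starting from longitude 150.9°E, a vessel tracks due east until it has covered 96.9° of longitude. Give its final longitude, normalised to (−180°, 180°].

Start at +150.9°; shift +96.9° → +247.8°.
+247.8° lies outside (−180°, 180°]; subtract 360° → -112.2°.

112.2°W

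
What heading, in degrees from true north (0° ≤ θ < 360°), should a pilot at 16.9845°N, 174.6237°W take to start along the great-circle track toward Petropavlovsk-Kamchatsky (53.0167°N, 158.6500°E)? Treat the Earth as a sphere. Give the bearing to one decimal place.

336.0°

Δλ = 158.6500 − -174.6237 = 333.2737°; wrapped into (−180°, 180°]: -26.7263°.
θ = atan2( sin Δλ · cos φ₂ , cos φ₁ · sin φ₂ − sin φ₁ · cos φ₂ · cos Δλ )
  = atan2(-0.27055, 0.60701) = -24.023° → normalised to [0°, 360°): 335.977°.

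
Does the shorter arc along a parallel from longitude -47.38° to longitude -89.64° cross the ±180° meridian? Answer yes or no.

Signed shortest Δλ = ((-89.64 − -47.38 + 180) mod 360) − 180 = -42.26°.
Going west by 42.26° from -47.38° reaches -89.64° without touching 180°.

No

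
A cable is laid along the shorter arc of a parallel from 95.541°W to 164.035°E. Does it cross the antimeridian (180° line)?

Yes

Naïve |164.035 − -95.541| = 259.576° > 180°, so the shorter arc goes the other way round — across 180°.
Signed shortest Δλ = ((164.035 − -95.541 + 180) mod 360) − 180 = -100.424°.
Going west by 100.424° from -95.541° passes through 180° before reaching +164.035°.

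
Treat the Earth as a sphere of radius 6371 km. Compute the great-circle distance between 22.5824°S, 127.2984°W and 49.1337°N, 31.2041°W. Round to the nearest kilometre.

Δλ = -31.2041 − -127.2984 = 96.0943°.
Δφ = 49.1337 − -22.5824 = 71.7161°.
a = sin²(Δφ/2) + cos φ₁ · cos φ₂ · sin²(Δλ/2) = 0.677271.
c = 2·atan2(√a, √(1−a)) = 1.93322 rad → d = 6371·c ≈ 12316.55 km.

12317 km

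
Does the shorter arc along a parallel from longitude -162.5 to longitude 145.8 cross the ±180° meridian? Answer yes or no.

Yes

Naïve |145.8 − -162.5| = 308.3° > 180°, so the shorter arc goes the other way round — across 180°.
Signed shortest Δλ = ((145.8 − -162.5 + 180) mod 360) − 180 = -51.7°.
Going west by 51.7° from -162.5° passes through 180° before reaching +145.8°.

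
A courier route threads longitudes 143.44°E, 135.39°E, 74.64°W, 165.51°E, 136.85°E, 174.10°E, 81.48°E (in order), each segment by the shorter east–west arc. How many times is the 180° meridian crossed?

2

Leg 1: +143.44° → +135.39°, shortest Δλ = -8.05° (west) — does not cross 180°.
Leg 2: +135.39° → -74.64°, shortest Δλ = 149.97° (east) — crosses 180°.
Leg 3: -74.64° → +165.51°, shortest Δλ = -119.85° (west) — crosses 180°.
Leg 4: +165.51° → +136.85°, shortest Δλ = -28.66° (west) — does not cross 180°.
Leg 5: +136.85° → +174.10°, shortest Δλ = 37.25° (east) — does not cross 180°.
Leg 6: +174.10° → +81.48°, shortest Δλ = -92.62° (west) — does not cross 180°.
Total crossings: 2.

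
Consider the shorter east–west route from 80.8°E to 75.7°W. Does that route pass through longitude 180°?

No

Signed shortest Δλ = ((-75.7 − 80.8 + 180) mod 360) − 180 = -156.5°.
Going west by 156.5° from +80.8° reaches -75.7° without touching 180°.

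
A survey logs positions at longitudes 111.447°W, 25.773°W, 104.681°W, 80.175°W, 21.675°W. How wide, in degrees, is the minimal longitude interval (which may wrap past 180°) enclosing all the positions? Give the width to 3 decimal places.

Sort the longitudes: -111.447°, -104.681°, -80.175°, -25.773°, -21.675°.
Eastward gaps between consecutive values (wrapping around): 6.766°, 24.506°, 54.402°, 4.098°, 270.228°.
Largest gap = 270.228° ⇒ minimal covering band is its complement: 360° − 270.228° = 89.772°.
Band runs from -111.447° eastward to -21.675°.

89.772°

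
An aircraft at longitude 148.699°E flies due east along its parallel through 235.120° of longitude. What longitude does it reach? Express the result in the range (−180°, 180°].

Start at +148.699°; shift +235.120° → +383.819°.
+383.819° lies outside (−180°, 180°]; subtract 360° → +23.819°.

23.819°E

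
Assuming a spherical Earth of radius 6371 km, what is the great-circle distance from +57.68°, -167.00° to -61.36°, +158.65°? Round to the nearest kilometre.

13567 km

Δλ = 158.65 − -167.00 = 325.65°; wrapped into (−180°, 180°]: -34.35°.
Δφ = -61.36 − 57.68 = -119.04°.
a = sin²(Δφ/2) + cos φ₁ · cos φ₂ · sin²(Δλ/2) = 0.765055.
c = 2·atan2(√a, √(1−a)) = 2.12953 rad → d = 6371·c ≈ 13567.21 km.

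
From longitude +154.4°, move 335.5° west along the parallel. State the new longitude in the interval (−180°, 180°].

Start at +154.4°; shift −335.5° → -181.1°.
-181.1° lies outside (−180°, 180°]; add 360° → +178.9°.

+178.9°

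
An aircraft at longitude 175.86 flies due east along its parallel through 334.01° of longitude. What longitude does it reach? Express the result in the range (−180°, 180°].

+149.87°

Start at +175.86°; shift +334.01° → +509.87°.
+509.87° lies outside (−180°, 180°]; subtract 360° → +149.87°.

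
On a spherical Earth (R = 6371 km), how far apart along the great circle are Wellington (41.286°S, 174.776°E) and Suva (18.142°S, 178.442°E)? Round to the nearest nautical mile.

Δλ = 178.442 − 174.776 = 3.666°.
Δφ = -18.142 − -41.286 = 23.144°.
a = sin²(Δφ/2) + cos φ₁ · cos φ₂ · sin²(Δλ/2) = 0.040971.
c = 2·atan2(√a, √(1−a)) = 0.40764 rad → d = 6371·c ≈ 2597.08 km ≈ 1402.31 nmi.

1402 nmi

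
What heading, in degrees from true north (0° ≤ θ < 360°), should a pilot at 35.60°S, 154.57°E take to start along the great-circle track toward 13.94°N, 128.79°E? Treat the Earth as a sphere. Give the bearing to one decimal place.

Δλ = 128.79 − 154.57 = -25.78°.
θ = atan2( sin Δλ · cos φ₂ , cos φ₁ · sin φ₂ − sin φ₁ · cos φ₂ · cos Δλ )
  = atan2(-0.42211, 0.70463) = -30.924° → normalised to [0°, 360°): 329.076°.

329.1°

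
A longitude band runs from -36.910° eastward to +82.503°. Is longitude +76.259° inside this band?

Yes

Band width going east from -36.910° to +82.503°: ((82.503 − -36.910) mod 360) = 119.413°.
Offset of +76.259° east of the west edge: ((76.259 − -36.910) mod 360) = 113.169°.
113.169° ≤ 119.413° ⇒ inside.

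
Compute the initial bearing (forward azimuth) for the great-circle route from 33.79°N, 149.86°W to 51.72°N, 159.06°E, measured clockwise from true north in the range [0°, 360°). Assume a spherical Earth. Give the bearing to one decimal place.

312.1°

Δλ = 159.06 − -149.86 = 308.92°; wrapped into (−180°, 180°]: -51.08°.
θ = atan2( sin Δλ · cos φ₂ , cos φ₁ · sin φ₂ − sin φ₁ · cos φ₂ · cos Δλ )
  = atan2(-0.48199, 0.43594) = -47.872° → normalised to [0°, 360°): 312.128°.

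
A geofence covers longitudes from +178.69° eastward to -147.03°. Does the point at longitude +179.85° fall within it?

Band width going east from +178.69° to -147.03°: ((-147.03 − 178.69) mod 360) = 34.28°.
Offset of +179.85° east of the west edge: ((179.85 − 178.69) mod 360) = 1.16°.
1.16° ≤ 34.28° ⇒ inside.

Yes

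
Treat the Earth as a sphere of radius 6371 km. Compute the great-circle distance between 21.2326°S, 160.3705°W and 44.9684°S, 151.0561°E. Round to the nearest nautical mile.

2773 nmi

Δλ = 151.0561 − -160.3705 = 311.4266°; wrapped into (−180°, 180°]: -48.5734°.
Δφ = -44.9684 − -21.2326 = -23.7358°.
a = sin²(Δφ/2) + cos φ₁ · cos φ₂ · sin²(Δλ/2) = 0.153857.
c = 2·atan2(√a, √(1−a)) = 0.80614 rad → d = 6371·c ≈ 5135.94 km ≈ 2773.19 nmi.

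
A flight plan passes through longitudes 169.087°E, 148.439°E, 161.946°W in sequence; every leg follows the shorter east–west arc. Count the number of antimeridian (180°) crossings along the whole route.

Leg 1: +169.087° → +148.439°, shortest Δλ = -20.648° (west) — does not cross 180°.
Leg 2: +148.439° → -161.946°, shortest Δλ = 49.615° (east) — crosses 180°.
Total crossings: 1.

1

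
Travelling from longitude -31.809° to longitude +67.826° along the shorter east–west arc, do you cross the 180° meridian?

Signed shortest Δλ = ((67.826 − -31.809 + 180) mod 360) − 180 = 99.635°.
Going east by 99.635° from -31.809° reaches +67.826° without touching 180°.

No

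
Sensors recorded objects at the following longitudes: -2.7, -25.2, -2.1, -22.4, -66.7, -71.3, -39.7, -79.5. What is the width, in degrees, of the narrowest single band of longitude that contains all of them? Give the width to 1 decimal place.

77.4°

Sort the longitudes: -79.5°, -71.3°, -66.7°, -39.7°, -25.2°, -22.4°, -2.7°, -2.1°.
Eastward gaps between consecutive values (wrapping around): 8.2°, 4.6°, 27.0°, 14.5°, 2.8°, 19.7°, 0.6°, 282.6°.
Largest gap = 282.6° ⇒ minimal covering band is its complement: 360° − 282.6° = 77.4°.
Band runs from -79.5° eastward to -2.1°.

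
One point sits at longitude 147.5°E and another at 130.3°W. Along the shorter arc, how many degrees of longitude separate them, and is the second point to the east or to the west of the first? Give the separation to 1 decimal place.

Raw difference: -130.3 − 147.5 = -277.8°.
Normalise into (−180°, 180°]: -277.8° + 360° = 82.2°.
Positive ⇒ the second point lies to the east; separation 82.2°.

82.2° east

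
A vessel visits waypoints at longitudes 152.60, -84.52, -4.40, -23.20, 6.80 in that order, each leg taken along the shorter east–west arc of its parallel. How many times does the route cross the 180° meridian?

1

Leg 1: +152.60° → -84.52°, shortest Δλ = 122.88° (east) — crosses 180°.
Leg 2: -84.52° → -4.40°, shortest Δλ = 80.12° (east) — does not cross 180°.
Leg 3: -4.40° → -23.20°, shortest Δλ = -18.8° (west) — does not cross 180°.
Leg 4: -23.20° → +6.80°, shortest Δλ = 30.0° (east) — does not cross 180°.
Total crossings: 1.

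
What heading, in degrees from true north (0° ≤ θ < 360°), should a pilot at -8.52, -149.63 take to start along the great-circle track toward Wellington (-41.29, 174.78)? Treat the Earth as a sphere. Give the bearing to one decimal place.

217.9°

Δλ = 174.78 − -149.63 = 324.41°; wrapped into (−180°, 180°]: -35.59°.
θ = atan2( sin Δλ · cos φ₂ , cos φ₁ · sin φ₂ − sin φ₁ · cos φ₂ · cos Δλ )
  = atan2(-0.43729, -0.56206) = -142.117° → normalised to [0°, 360°): 217.883°.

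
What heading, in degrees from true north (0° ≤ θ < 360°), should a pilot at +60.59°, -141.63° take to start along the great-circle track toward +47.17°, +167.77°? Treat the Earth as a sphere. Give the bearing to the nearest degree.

268°

Δλ = 167.77 − -141.63 = 309.40°; wrapped into (−180°, 180°]: -50.60°.
θ = atan2( sin Δλ · cos φ₂ , cos φ₁ · sin φ₂ − sin φ₁ · cos φ₂ · cos Δλ )
  = atan2(-0.52532, -0.01577) = -91.719° → normalised to [0°, 360°): 268.281°.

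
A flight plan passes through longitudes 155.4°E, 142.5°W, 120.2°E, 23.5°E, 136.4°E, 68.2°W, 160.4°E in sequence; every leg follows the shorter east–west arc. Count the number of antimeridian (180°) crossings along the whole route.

Leg 1: +155.4° → -142.5°, shortest Δλ = 62.1° (east) — crosses 180°.
Leg 2: -142.5° → +120.2°, shortest Δλ = -97.3° (west) — crosses 180°.
Leg 3: +120.2° → +23.5°, shortest Δλ = -96.7° (west) — does not cross 180°.
Leg 4: +23.5° → +136.4°, shortest Δλ = 112.9° (east) — does not cross 180°.
Leg 5: +136.4° → -68.2°, shortest Δλ = 155.4° (east) — crosses 180°.
Leg 6: -68.2° → +160.4°, shortest Δλ = -131.4° (west) — crosses 180°.
Total crossings: 4.

4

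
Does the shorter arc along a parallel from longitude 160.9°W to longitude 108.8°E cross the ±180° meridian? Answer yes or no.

Yes

Naïve |108.8 − -160.9| = 269.7° > 180°, so the shorter arc goes the other way round — across 180°.
Signed shortest Δλ = ((108.8 − -160.9 + 180) mod 360) − 180 = -90.3°.
Going west by 90.3° from -160.9° passes through 180° before reaching +108.8°.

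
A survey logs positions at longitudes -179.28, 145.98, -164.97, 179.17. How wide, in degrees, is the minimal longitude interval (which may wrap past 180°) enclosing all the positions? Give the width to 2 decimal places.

Sort the longitudes: -179.28°, -164.97°, +145.98°, +179.17°.
Eastward gaps between consecutive values (wrapping around): 14.31°, 310.95°, 33.19°, 1.55°.
Largest gap = 310.95° ⇒ minimal covering band is its complement: 360° − 310.95° = 49.05°.
Band runs from +145.98° eastward to -164.97°, crossing the antimeridian.

49.05°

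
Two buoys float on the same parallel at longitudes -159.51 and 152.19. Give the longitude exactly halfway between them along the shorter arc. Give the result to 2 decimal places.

Signed shortest Δλ from -159.51° to +152.19° is -48.30°.
Midpoint longitude = -159.51° + (-48.30°)/2 = -159.51° − 24.15° = -183.66°.
Normalise into (−180°, 180°]: +176.34°.
(The naïve average (-159.51 + +152.19)/2 = -3.66° is on the wrong side of the globe.)

+176.34°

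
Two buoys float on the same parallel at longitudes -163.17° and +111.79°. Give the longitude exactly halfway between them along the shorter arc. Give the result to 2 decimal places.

+154.31°

Signed shortest Δλ from -163.17° to +111.79° is -85.04°.
Midpoint longitude = -163.17° + (-85.04°)/2 = -163.17° − 42.52° = -205.69°.
Normalise into (−180°, 180°]: +154.31°.
(The naïve average (-163.17 + +111.79)/2 = -25.69° is on the wrong side of the globe.)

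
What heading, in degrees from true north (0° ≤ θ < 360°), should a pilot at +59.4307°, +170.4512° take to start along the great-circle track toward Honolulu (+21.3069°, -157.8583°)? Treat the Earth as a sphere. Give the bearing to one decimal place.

Δλ = -157.8583 − 170.4512 = -328.3095°; wrapped into (−180°, 180°]: 31.6905°.
θ = atan2( sin Δλ · cos φ₂ , cos φ₁ · sin φ₂ − sin φ₁ · cos φ₂ · cos Δλ )
  = atan2(0.48942, -0.49776) = 135.484° → normalised to [0°, 360°): 135.484°.

135.5°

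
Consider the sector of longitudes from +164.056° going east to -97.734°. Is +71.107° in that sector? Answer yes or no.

No

Band width going east from +164.056° to -97.734°: ((-97.734 − 164.056) mod 360) = 98.210°.
Offset of +71.107° east of the west edge: ((71.107 − 164.056) mod 360) = 267.051°.
267.051° > 98.210° ⇒ outside.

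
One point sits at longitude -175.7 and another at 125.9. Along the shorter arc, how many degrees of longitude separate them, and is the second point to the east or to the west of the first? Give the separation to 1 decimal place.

58.4° west

Raw difference: 125.9 − -175.7 = 301.6°.
Normalise into (−180°, 180°]: 301.6° − 360° = -58.4°.
Negative ⇒ the second point lies to the west; separation 58.4°.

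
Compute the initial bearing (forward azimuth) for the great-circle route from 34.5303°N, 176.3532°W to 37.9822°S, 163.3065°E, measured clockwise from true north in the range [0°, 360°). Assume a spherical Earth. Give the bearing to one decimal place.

Δλ = 163.3065 − -176.3532 = 339.6597°; wrapped into (−180°, 180°]: -20.3403°.
θ = atan2( sin Δλ · cos φ₂ , cos φ₁ · sin φ₂ − sin φ₁ · cos φ₂ · cos Δλ )
  = atan2(-0.27398, -0.92592) = -163.517° → normalised to [0°, 360°): 196.483°.

196.5°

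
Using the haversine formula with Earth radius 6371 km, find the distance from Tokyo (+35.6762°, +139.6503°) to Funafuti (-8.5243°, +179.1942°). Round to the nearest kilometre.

6426 km

Δλ = 179.1942 − 139.6503 = 39.5439°.
Δφ = -8.5243 − 35.6762 = -44.2005°.
a = sin²(Δφ/2) + cos φ₁ · cos φ₂ · sin²(Δλ/2) = 0.233477.
c = 2·atan2(√a, √(1−a)) = 1.00860 rad → d = 6371·c ≈ 6425.78 km.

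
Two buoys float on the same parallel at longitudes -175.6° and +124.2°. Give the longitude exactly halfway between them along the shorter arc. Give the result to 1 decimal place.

Signed shortest Δλ from -175.6° to +124.2° is -60.2°.
Midpoint longitude = -175.6° + (-60.2°)/2 = -175.6° − 30.1° = -205.7°.
Normalise into (−180°, 180°]: +154.3°.
(The naïve average (-175.6 + +124.2)/2 = -25.7° is on the wrong side of the globe.)

+154.3°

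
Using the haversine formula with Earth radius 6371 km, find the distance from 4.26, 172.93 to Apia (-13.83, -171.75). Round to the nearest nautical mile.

1419 nmi

Δλ = -171.75 − 172.93 = -344.68°; wrapped into (−180°, 180°]: 15.32°.
Δφ = -13.83 − 4.26 = -18.09°.
a = sin²(Δφ/2) + cos φ₁ · cos φ₂ · sin²(Δλ/2) = 0.041920.
c = 2·atan2(√a, √(1−a)) = 0.41240 rad → d = 6371·c ≈ 2627.41 km ≈ 1418.69 nmi.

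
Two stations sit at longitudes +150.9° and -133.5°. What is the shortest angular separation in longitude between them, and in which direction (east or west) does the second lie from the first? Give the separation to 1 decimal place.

75.6° east

Raw difference: -133.5 − 150.9 = -284.4°.
Normalise into (−180°, 180°]: -284.4° + 360° = 75.6°.
Positive ⇒ the second point lies to the east; separation 75.6°.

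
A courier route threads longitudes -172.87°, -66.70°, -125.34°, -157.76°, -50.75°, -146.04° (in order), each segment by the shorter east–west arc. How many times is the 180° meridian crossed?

0

Leg 1: -172.87° → -66.70°, shortest Δλ = 106.17° (east) — does not cross 180°.
Leg 2: -66.70° → -125.34°, shortest Δλ = -58.64° (west) — does not cross 180°.
Leg 3: -125.34° → -157.76°, shortest Δλ = -32.42° (west) — does not cross 180°.
Leg 4: -157.76° → -50.75°, shortest Δλ = 107.01° (east) — does not cross 180°.
Leg 5: -50.75° → -146.04°, shortest Δλ = -95.29° (west) — does not cross 180°.
Total crossings: 0.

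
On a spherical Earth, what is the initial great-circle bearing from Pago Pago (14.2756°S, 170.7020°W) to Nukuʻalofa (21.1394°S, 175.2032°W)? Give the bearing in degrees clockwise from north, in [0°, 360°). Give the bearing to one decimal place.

211.3°

Δλ = -175.2032 − -170.7020 = -4.5012°.
θ = atan2( sin Δλ · cos φ₂ , cos φ₁ · sin φ₂ − sin φ₁ · cos φ₂ · cos Δλ )
  = atan2(-0.07320, -0.12022) = -148.664° → normalised to [0°, 360°): 211.336°.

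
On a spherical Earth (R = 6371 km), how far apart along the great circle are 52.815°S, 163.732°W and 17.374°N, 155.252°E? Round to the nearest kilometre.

Δλ = 155.252 − -163.732 = 318.984°; wrapped into (−180°, 180°]: -41.016°.
Δφ = 17.374 − -52.815 = 70.189°.
a = sin²(Δφ/2) + cos φ₁ · cos φ₂ · sin²(Δλ/2) = 0.401337.
c = 2·atan2(√a, √(1−a)) = 1.37217 rad → d = 6371·c ≈ 8742.08 km.

8742 km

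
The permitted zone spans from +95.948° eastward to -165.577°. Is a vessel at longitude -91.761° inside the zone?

Band width going east from +95.948° to -165.577°: ((-165.577 − 95.948) mod 360) = 98.475°.
Offset of -91.761° east of the west edge: ((-91.761 − 95.948) mod 360) = 172.291°.
172.291° > 98.475° ⇒ outside.

No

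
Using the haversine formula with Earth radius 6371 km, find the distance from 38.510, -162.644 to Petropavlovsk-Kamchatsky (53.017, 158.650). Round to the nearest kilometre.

Δλ = 158.650 − -162.644 = 321.294°; wrapped into (−180°, 180°]: -38.706°.
Δφ = 53.017 − 38.510 = 14.507°.
a = sin²(Δφ/2) + cos φ₁ · cos φ₂ · sin²(Δλ/2) = 0.067636.
c = 2·atan2(√a, √(1−a)) = 0.52619 rad → d = 6371·c ≈ 3352.35 km.

3352 km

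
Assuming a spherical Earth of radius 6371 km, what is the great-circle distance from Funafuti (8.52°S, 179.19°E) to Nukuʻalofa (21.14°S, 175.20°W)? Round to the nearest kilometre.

Δλ = -175.20 − 179.19 = -354.39°; wrapped into (−180°, 180°]: 5.61°.
Δφ = -21.14 − -8.52 = -12.62°.
a = sin²(Δφ/2) + cos φ₁ · cos φ₂ · sin²(Δλ/2) = 0.014289.
c = 2·atan2(√a, √(1−a)) = 0.23964 rad → d = 6371·c ≈ 1526.77 km.

1527 km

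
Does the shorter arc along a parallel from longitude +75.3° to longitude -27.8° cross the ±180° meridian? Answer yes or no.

No

Signed shortest Δλ = ((-27.8 − 75.3 + 180) mod 360) − 180 = -103.1°.
Going west by 103.1° from +75.3° reaches -27.8° without touching 180°.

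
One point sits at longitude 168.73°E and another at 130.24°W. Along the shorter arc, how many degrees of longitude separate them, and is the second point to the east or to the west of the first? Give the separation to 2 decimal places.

Raw difference: -130.24 − 168.73 = -298.97°.
Normalise into (−180°, 180°]: -298.97° + 360° = 61.03°.
Positive ⇒ the second point lies to the east; separation 61.03°.

61.03° east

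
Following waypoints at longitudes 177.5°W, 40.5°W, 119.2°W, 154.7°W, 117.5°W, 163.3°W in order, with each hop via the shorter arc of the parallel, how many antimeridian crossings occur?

0

Leg 1: -177.5° → -40.5°, shortest Δλ = 137.0° (east) — does not cross 180°.
Leg 2: -40.5° → -119.2°, shortest Δλ = -78.7° (west) — does not cross 180°.
Leg 3: -119.2° → -154.7°, shortest Δλ = -35.5° (west) — does not cross 180°.
Leg 4: -154.7° → -117.5°, shortest Δλ = 37.2° (east) — does not cross 180°.
Leg 5: -117.5° → -163.3°, shortest Δλ = -45.8° (west) — does not cross 180°.
Total crossings: 0.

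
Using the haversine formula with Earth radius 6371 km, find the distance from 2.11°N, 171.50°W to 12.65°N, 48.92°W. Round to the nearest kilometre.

13469 km

Δλ = -48.92 − -171.50 = 122.58°.
Δφ = 12.65 − 2.11 = 10.54°.
a = sin²(Δφ/2) + cos φ₁ · cos φ₂ · sin²(Δλ/2) = 0.758493.
c = 2·atan2(√a, √(1−a)) = 2.11412 rad → d = 6371·c ≈ 13469.08 km.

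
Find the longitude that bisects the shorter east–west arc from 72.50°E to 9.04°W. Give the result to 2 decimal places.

Signed shortest Δλ from +72.50° to -9.04° is -81.54°.
Midpoint longitude = +72.50° + (-81.54°)/2 = +72.50° − 40.77° = +31.73°.

31.73°E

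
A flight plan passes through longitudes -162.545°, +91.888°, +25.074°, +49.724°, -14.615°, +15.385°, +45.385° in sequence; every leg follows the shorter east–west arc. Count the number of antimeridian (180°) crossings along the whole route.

1

Leg 1: -162.545° → +91.888°, shortest Δλ = -105.567° (west) — crosses 180°.
Leg 2: +91.888° → +25.074°, shortest Δλ = -66.814° (west) — does not cross 180°.
Leg 3: +25.074° → +49.724°, shortest Δλ = 24.65° (east) — does not cross 180°.
Leg 4: +49.724° → -14.615°, shortest Δλ = -64.339° (west) — does not cross 180°.
Leg 5: -14.615° → +15.385°, shortest Δλ = 30.0° (east) — does not cross 180°.
Leg 6: +15.385° → +45.385°, shortest Δλ = 30.0° (east) — does not cross 180°.
Total crossings: 1.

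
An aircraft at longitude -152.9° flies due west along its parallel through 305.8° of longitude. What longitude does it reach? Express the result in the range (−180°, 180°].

-98.7°

Start at -152.9°; shift −305.8° → -458.7°.
-458.7° lies outside (−180°, 180°]; add 360° → -98.7°.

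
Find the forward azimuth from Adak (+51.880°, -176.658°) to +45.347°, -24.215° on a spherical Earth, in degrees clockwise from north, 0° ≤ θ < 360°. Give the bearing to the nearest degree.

Δλ = -24.215 − -176.658 = 152.443°.
θ = atan2( sin Δλ · cos φ₂ , cos φ₁ · sin φ₂ − sin φ₁ · cos φ₂ · cos Δλ )
  = atan2(0.32514, 0.92933) = 19.283° → normalised to [0°, 360°): 19.283°.

19°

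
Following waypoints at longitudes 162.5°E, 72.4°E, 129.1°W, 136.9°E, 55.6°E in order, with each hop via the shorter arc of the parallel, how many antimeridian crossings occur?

2

Leg 1: +162.5° → +72.4°, shortest Δλ = -90.1° (west) — does not cross 180°.
Leg 2: +72.4° → -129.1°, shortest Δλ = 158.5° (east) — crosses 180°.
Leg 3: -129.1° → +136.9°, shortest Δλ = -94.0° (west) — crosses 180°.
Leg 4: +136.9° → +55.6°, shortest Δλ = -81.3° (west) — does not cross 180°.
Total crossings: 2.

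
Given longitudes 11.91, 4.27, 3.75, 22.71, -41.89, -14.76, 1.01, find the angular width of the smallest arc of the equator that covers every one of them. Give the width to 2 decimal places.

Sort the longitudes: -41.89°, -14.76°, +1.01°, +3.75°, +4.27°, +11.91°, +22.71°.
Eastward gaps between consecutive values (wrapping around): 27.13°, 15.77°, 2.74°, 0.52°, 7.64°, 10.80°, 295.40°.
Largest gap = 295.40° ⇒ minimal covering band is its complement: 360° − 295.40° = 64.60°.
Band runs from -41.89° eastward to +22.71°.

64.60°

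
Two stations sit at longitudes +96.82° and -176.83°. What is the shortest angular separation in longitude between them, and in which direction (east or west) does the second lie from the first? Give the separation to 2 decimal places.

86.35° east

Raw difference: -176.83 − 96.82 = -273.65°.
Normalise into (−180°, 180°]: -273.65° + 360° = 86.35°.
Positive ⇒ the second point lies to the east; separation 86.35°.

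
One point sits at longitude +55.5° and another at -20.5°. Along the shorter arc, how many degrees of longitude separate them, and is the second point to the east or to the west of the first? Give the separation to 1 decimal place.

76.0° west

Raw difference: -20.5 − 55.5 = -76.0°.
Normalise into (−180°, 180°]: -76.0° stays -76.0°.
Negative ⇒ the second point lies to the west; separation 76.0°.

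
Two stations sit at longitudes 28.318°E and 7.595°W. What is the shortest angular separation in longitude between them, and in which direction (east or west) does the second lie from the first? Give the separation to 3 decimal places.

35.913° west

Raw difference: -7.595 − 28.318 = -35.913°.
Normalise into (−180°, 180°]: -35.913° stays -35.913°.
Negative ⇒ the second point lies to the west; separation 35.913°.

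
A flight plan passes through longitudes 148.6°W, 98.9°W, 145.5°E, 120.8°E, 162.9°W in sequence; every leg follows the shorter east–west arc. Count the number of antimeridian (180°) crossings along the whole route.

2

Leg 1: -148.6° → -98.9°, shortest Δλ = 49.7° (east) — does not cross 180°.
Leg 2: -98.9° → +145.5°, shortest Δλ = -115.6° (west) — crosses 180°.
Leg 3: +145.5° → +120.8°, shortest Δλ = -24.7° (west) — does not cross 180°.
Leg 4: +120.8° → -162.9°, shortest Δλ = 76.3° (east) — crosses 180°.
Total crossings: 2.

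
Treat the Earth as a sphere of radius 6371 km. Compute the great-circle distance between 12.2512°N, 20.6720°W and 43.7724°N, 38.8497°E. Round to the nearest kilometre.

6637 km

Δλ = 38.8497 − -20.6720 = 59.5217°.
Δφ = 43.7724 − 12.2512 = 31.5212°.
a = sin²(Δφ/2) + cos φ₁ · cos φ₂ · sin²(Δλ/2) = 0.247644.
c = 2·atan2(√a, √(1−a)) = 1.04175 rad → d = 6371·c ≈ 6636.98 km.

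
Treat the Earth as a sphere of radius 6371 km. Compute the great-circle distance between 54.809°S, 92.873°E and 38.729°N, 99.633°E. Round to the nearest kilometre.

10421 km

Δλ = 99.633 − 92.873 = 6.760°.
Δφ = 38.729 − -54.809 = 93.538°.
a = sin²(Δφ/2) + cos φ₁ · cos φ₂ · sin²(Δλ/2) = 0.532418.
c = 2·atan2(√a, √(1−a)) = 1.63568 rad → d = 6371·c ≈ 10420.90 km.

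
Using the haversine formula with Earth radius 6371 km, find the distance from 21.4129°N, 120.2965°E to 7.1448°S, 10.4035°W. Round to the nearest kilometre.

Δλ = -10.4035 − 120.2965 = -130.7000°.
Δφ = -7.1448 − 21.4129 = -28.5577°.
a = sin²(Δφ/2) + cos φ₁ · cos φ₂ · sin²(Δλ/2) = 0.823890.
c = 2·atan2(√a, √(1−a)) = 2.27546 rad → d = 6371·c ≈ 14496.98 km.

14497 km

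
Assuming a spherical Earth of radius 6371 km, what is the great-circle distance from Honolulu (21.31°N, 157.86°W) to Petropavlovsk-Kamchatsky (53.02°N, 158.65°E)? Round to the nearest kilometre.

5095 km

Δλ = 158.65 − -157.86 = 316.51°; wrapped into (−180°, 180°]: -43.49°.
Δφ = 53.02 − 21.31 = 31.71°.
a = sin²(Δφ/2) + cos φ₁ · cos φ₂ · sin²(Δλ/2) = 0.151558.
c = 2·atan2(√a, √(1−a)) = 0.79975 rad → d = 6371·c ≈ 5095.22 km.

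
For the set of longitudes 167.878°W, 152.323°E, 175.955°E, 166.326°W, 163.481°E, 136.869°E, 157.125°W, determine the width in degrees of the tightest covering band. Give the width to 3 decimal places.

66.006°

Sort the longitudes: -167.878°, -166.326°, -157.125°, +136.869°, +152.323°, +163.481°, +175.955°.
Eastward gaps between consecutive values (wrapping around): 1.552°, 9.201°, 293.994°, 15.454°, 11.158°, 12.474°, 16.167°.
Largest gap = 293.994° ⇒ minimal covering band is its complement: 360° − 293.994° = 66.006°.
Band runs from +136.869° eastward to -157.125°, crossing the antimeridian.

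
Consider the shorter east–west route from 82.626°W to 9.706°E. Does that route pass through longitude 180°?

No

Signed shortest Δλ = ((9.706 − -82.626 + 180) mod 360) − 180 = 92.332°.
Going east by 92.332° from -82.626° reaches +9.706° without touching 180°.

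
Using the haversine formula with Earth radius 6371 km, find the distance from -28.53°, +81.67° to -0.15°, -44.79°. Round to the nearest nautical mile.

Δλ = -44.79 − 81.67 = -126.46°.
Δφ = -0.15 − -28.53 = 28.38°.
a = sin²(Δφ/2) + cos φ₁ · cos φ₂ · sin²(Δλ/2) = 0.760423.
c = 2·atan2(√a, √(1−a)) = 2.11864 rad → d = 6371·c ≈ 13497.85 km ≈ 7288.25 nmi.

7288 nmi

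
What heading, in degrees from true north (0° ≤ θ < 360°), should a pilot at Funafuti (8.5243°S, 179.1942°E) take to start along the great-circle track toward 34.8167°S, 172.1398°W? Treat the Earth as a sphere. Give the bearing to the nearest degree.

164°

Δλ = -172.1398 − 179.1942 = -351.3340°; wrapped into (−180°, 180°]: 8.6660°.
θ = atan2( sin Δλ · cos φ₂ , cos φ₁ · sin φ₂ − sin φ₁ · cos φ₂ · cos Δλ )
  = atan2(0.12370, -0.44434) = 164.443° → normalised to [0°, 360°): 164.443°.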